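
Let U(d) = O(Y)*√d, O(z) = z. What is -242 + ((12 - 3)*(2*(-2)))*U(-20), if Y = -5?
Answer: -242 + 360*I*√5 ≈ -242.0 + 804.98*I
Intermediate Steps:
U(d) = -5*√d
-242 + ((12 - 3)*(2*(-2)))*U(-20) = -242 + ((12 - 3)*(2*(-2)))*(-10*I*√5) = -242 + (9*(-4))*(-10*I*√5) = -242 - (-360)*I*√5 = -242 + 360*I*√5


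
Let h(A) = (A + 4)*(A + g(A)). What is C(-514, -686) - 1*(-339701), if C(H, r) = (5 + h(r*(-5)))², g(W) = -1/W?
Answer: 408053743498044538689/2941225 ≈ 1.3874e+14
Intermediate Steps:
h(A) = (4 + A)*(A - 1/A) (h(A) = (A + 4)*(A - 1/A) = (4 + A)*(A - 1/A))
C(H, r) = (4 - 20*r + 25*r² + 4/(5*r))² (C(H, r) = (5 + (-1 + (r*(-5))² - 4*(-1/(5*r)) + 4*(r*(-5))))² = (5 + (-1 + (-5*r)² - 4*(-1/(5*r)) + 4*(-5*r)))² = (5 + (-1 + 25*r² - (-4)/(5*r) - 20*r))² = (5 + (-1 + 25*r² + 4/(5*r) - 20*r))² = (5 + (-1 - 20*r + 25*r² + 4/(5*r)))² = (4 - 20*r + 25*r² + 4/(5*r))²)
C(-514, -686) - 1*(-339701) = (1/25)*(4 - 100*(-686)² + 20*(-686) + 125*(-686)³)²/(-686)² - 1*(-339701) = (1/25)*(1/470596)*(4 - 100*470596 - 13720 + 125*(-322828856))² + 339701 = (1/25)*(1/470596)*(4 - 47059600 - 13720 - 40353607000)² + 339701 = (1/25)*(1/470596)*(-40400680316)² + 339701 = (1/25)*(1/470596)*1632214969995629859856 + 339701 = 408053742498907464964/2941225 + 339701 = 408053743498044538689/2941225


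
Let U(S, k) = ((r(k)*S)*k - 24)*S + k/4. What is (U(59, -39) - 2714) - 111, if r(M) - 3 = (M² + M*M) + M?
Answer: -1632383219/4 ≈ -4.0810e+8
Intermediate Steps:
r(M) = 3 + M + 2*M² (r(M) = 3 + ((M² + M*M) + M) = 3 + ((M² + M²) + M) = 3 + (2*M² + M) = 3 + (M + 2*M²) = 3 + M + 2*M²)
U(S, k) = k/4 + S*(-24 + S*k*(3 + k + 2*k²)) (U(S, k) = (((3 + k + 2*k²)*S)*k - 24)*S + k/4 = ((S*(3 + k + 2*k²))*k - 24)*S + k/4 = (S*k*(3 + k + 2*k²) - 24)*S + k/4 = (-24 + S*k*(3 + k + 2*k²))*S + k/4 = S*(-24 + S*k*(3 + k + 2*k²)) + k/4 = k/4 + S*(-24 + S*k*(3 + k + 2*k²)))
(U(59, -39) - 2714) - 111 = ((-24*59 + (¼)*(-39) - 39*59²*(3 - 39 + 2*(-39)²)) - 2714) - 111 = ((-1416 - 39/4 - 39*3481*(3 - 39 + 2*1521)) - 2714) - 111 = ((-1416 - 39/4 - 39*3481*(3 - 39 + 3042)) - 2714) - 111 = ((-1416 - 39/4 - 39*3481*3006) - 2714) - 111 = ((-1416 - 39/4 - 408091554) - 2714) - 111 = (-1632371919/4 - 2714) - 111 = -1632382775/4 - 111 = -1632383219/4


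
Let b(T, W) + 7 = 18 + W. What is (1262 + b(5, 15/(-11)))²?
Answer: 195664144/121 ≈ 1.6171e+6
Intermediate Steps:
b(T, W) = 11 + W (b(T, W) = -7 + (18 + W) = 11 + W)
(1262 + b(5, 15/(-11)))² = (1262 + (11 + 15/(-11)))² = (1262 + (11 + 15*(-1/11)))² = (1262 + (11 - 15/11))² = (1262 + 106/11)² = (13988/11)² = 195664144/121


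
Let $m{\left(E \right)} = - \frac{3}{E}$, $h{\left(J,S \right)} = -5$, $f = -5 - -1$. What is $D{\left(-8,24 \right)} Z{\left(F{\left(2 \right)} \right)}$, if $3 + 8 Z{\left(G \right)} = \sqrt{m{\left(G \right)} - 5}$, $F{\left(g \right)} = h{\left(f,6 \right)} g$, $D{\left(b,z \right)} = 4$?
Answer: $- \frac{3}{2} + \frac{i \sqrt{470}}{20} \approx -1.5 + 1.084 i$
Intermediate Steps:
$f = -4$ ($f = -5 + 1 = -4$)
$F{\left(g \right)} = - 5 g$
$Z{\left(G \right)} = - \frac{3}{8} + \frac{\sqrt{-5 - \frac{3}{G}}}{8}$ ($Z{\left(G \right)} = - \frac{3}{8} + \frac{\sqrt{- \frac{3}{G} - 5}}{8} = - \frac{3}{8} + \frac{\sqrt{-5 - \frac{3}{G}}}{8}$)
$D{\left(-8,24 \right)} Z{\left(F{\left(2 \right)} \right)} = 4 \left(- \frac{3}{8} + \frac{\sqrt{\frac{-3 - 5 \left(\left(-5\right) 2\right)}{\left(-5\right) 2}}}{8}\right) = 4 \left(- \frac{3}{8} + \frac{\sqrt{\frac{-3 - -50}{-10}}}{8}\right) = 4 \left(- \frac{3}{8} + \frac{\sqrt{- \frac{-3 + 50}{10}}}{8}\right) = 4 \left(- \frac{3}{8} + \frac{\sqrt{\left(- \frac{1}{10}\right) 47}}{8}\right) = 4 \left(- \frac{3}{8} + \frac{\sqrt{- \frac{47}{10}}}{8}\right) = 4 \left(- \frac{3}{8} + \frac{\frac{1}{10} i \sqrt{470}}{8}\right) = 4 \left(- \frac{3}{8} + \frac{i \sqrt{470}}{80}\right) = - \frac{3}{2} + \frac{i \sqrt{470}}{20}$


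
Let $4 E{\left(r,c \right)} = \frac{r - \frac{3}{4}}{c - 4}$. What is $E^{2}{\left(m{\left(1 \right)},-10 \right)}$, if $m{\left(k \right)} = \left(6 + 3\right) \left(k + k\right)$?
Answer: $\frac{4761}{50176} \approx 0.094886$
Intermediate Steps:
$m{\left(k \right)} = 18 k$ ($m{\left(k \right)} = 9 \cdot 2 k = 18 k$)
$E{\left(r,c \right)} = \frac{- \frac{3}{4} + r}{4 \left(-4 + c\right)}$ ($E{\left(r,c \right)} = \frac{\left(r - \frac{3}{4}\right) \frac{1}{c - 4}}{4} = \frac{\left(r - \frac{3}{4}\right) \frac{1}{-4 + c}}{4} = \frac{\left(- \frac{3}{4} + r\right) \frac{1}{-4 + c}}{4} = \frac{\frac{1}{-4 + c} \left(- \frac{3}{4} + r\right)}{4} = \frac{- \frac{3}{4} + r}{4 \left(-4 + c\right)}$)
$E^{2}{\left(m{\left(1 \right)},-10 \right)} = \left(\frac{-3 + 4 \cdot 18 \cdot 1}{16 \left(-4 - 10\right)}\right)^{2} = \left(\frac{-3 + 4 \cdot 18}{16 \left(-14\right)}\right)^{2} = \left(\frac{1}{16} \left(- \frac{1}{14}\right) \left(-3 + 72\right)\right)^{2} = \left(\frac{1}{16} \left(- \frac{1}{14}\right) 69\right)^{2} = \left(- \frac{69}{224}\right)^{2} = \frac{4761}{50176}$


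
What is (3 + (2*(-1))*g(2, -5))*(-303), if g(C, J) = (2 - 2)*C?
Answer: -909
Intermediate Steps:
g(C, J) = 0 (g(C, J) = 0*C = 0)
(3 + (2*(-1))*g(2, -5))*(-303) = (3 + (2*(-1))*0)*(-303) = (3 - 2*0)*(-303) = (3 + 0)*(-303) = 3*(-303) = -909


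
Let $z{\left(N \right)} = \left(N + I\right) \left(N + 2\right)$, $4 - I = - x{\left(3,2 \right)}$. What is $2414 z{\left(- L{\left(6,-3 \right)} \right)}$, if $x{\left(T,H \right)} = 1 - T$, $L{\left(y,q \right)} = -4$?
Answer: $86904$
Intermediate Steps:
$I = 2$ ($I = 4 - - (1 - 3) = 4 - \left(-1\right) \left(-2\right) = 4 - 2 = 2$)
$z{\left(N \right)} = \left(2 + N\right)^{2}$ ($z{\left(N \right)} = \left(N + 2\right) \left(N + 2\right) = \left(2 + N\right) \left(2 + N\right) = \left(2 + N\right)^{2}$)
$2414 z{\left(- L{\left(6,-3 \right)} \right)} = 2414 \left(4 + \left(\left(-1\right) \left(-4\right)\right)^{2} + 4 \left(\left(-1\right) \left(-4\right)\right)\right) = 2414 \left(4 + 4^{2} + 4 \cdot 4\right) = 2414 \left(4 + 16 + 16\right) = 2414 \cdot 36 = 86904$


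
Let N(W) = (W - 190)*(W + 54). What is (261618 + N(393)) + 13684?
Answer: 366043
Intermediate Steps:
N(W) = (-190 + W)*(54 + W)
(261618 + N(393)) + 13684 = (261618 + (-10260 + 393² - 136*393)) + 13684 = (261618 + (-10260 + 154449 - 53448)) + 13684 = (261618 + 90741) + 13684 = 352359 + 13684 = 366043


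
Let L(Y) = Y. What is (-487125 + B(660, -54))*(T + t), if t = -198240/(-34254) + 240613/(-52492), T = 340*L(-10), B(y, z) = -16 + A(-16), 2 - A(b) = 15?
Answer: 22553913536488459/13621674 ≈ 1.6557e+9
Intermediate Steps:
A(b) = -13 (A(b) = 2 - 1*15 = 2 - 15 = -13)
B(y, z) = -29 (B(y, z) = -16 - 13 = -29)
T = -3400 (T = 340*(-10) = -3400)
t = 32788733/27243348 (t = -198240*(-1/34254) + 240613*(-1/52492) = 33040/5709 - 240613/52492 = 32788733/27243348 ≈ 1.2036)
(-487125 + B(660, -54))*(T + t) = (-487125 - 29)*(-3400 + 32788733/27243348) = -487154*(-92594594467/27243348) = 22553913536488459/13621674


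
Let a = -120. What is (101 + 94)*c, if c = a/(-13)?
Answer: 1800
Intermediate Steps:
c = 120/13 (c = -120/(-13) = -120*(-1/13) = 120/13 ≈ 9.2308)
(101 + 94)*c = (101 + 94)*(120/13) = 195*(120/13) = 1800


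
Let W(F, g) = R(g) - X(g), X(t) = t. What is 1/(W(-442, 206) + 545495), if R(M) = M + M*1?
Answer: 1/545701 ≈ 1.8325e-6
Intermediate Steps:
R(M) = 2*M (R(M) = M + M = 2*M)
W(F, g) = g (W(F, g) = 2*g - g = g)
1/(W(-442, 206) + 545495) = 1/(206 + 545495) = 1/545701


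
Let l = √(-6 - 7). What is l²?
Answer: -13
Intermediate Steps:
l = I*√13 (l = √(-13) = I*√13 ≈ 3.6056*I)
l² = (I*√13)² = -13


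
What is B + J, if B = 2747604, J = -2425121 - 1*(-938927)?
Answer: 1261410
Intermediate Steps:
J = -1486194 (J = -2425121 + 938927 = -1486194)
B + J = 2747604 - 1486194 = 1261410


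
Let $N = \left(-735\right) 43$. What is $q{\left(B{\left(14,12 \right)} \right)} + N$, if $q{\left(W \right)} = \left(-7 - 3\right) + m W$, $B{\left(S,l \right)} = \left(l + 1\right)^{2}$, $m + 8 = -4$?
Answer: $-33643$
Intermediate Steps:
$m = -12$ ($m = -8 - 4 = -12$)
$B{\left(S,l \right)} = \left(1 + l\right)^{2}$
$q{\left(W \right)} = -10 - 12 W$ ($q{\left(W \right)} = \left(-7 - 3\right) - 12 W = -10 - 12 W$)
$N = -31605$
$q{\left(B{\left(14,12 \right)} \right)} + N = \left(-10 - 12 \left(1 + 12\right)^{2}\right) - 31605 = \left(-10 - 12 \cdot 13^{2}\right) - 31605 = \left(-10 - 2028\right) - 31605 = -2038 - 31605 = -33643$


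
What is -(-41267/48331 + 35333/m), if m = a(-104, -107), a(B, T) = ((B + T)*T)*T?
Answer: 101397980536/116755081609 ≈ 0.86847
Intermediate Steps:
a(B, T) = T²*(B + T) (a(B, T) = (T*(B + T))*T = T²*(B + T))
m = -2415739 (m = (-107)²*(-104 - 107) = 11449*(-211) = -2415739)
-(-41267/48331 + 35333/m) = -(-41267/48331 + 35333/(-2415739)) = -(-41267*1/48331 + 35333*(-1/2415739)) = -(-41267/48331 - 35333/2415739) = -1*(-101397980536/116755081609) = 101397980536/116755081609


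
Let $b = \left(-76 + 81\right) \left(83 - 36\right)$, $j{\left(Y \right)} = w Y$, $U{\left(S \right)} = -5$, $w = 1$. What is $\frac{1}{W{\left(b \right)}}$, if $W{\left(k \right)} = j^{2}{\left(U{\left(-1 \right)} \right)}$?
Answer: $\frac{1}{25} \approx 0.04$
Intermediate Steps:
$j{\left(Y \right)} = Y$ ($j{\left(Y \right)} = 1 Y = Y$)
$b = 235$ ($b = 5 \cdot 47 = 235$)
$W{\left(k \right)} = 25$ ($W{\left(k \right)} = \left(-5\right)^{2} = 25$)
$\frac{1}{W{\left(b \right)}} = \frac{1}{25}$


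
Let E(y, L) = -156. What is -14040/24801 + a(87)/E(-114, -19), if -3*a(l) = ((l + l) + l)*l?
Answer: 20614281/429884 ≈ 47.953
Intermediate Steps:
a(l) = -l**2 (a(l) = -((l + l) + l)*l/3 = -(2*l + l)*l/3 = -3*l*l/3 = -l**2)
-14040/24801 + a(87)/E(-114, -19) = -14040/24801 - 1*87**2/(-156) = -14040*1/24801 - 1*7569*(-1/156) = -4680/8267 - 7569*(-1/156) = -4680/8267 + 2523/52 = 20614281/429884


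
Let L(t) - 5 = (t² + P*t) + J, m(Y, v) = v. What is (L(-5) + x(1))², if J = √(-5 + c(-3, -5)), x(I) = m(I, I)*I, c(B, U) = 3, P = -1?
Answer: (36 + I*√2)² ≈ 1294.0 + 101.82*I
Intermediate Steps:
x(I) = I² (x(I) = I*I = I²)
J = I*√2 (J = √(-5 + 3) = √(-2) = I*√2 ≈ 1.4142*I)
L(t) = 5 + t² - t + I*√2 (L(t) = 5 + ((t² - t) + I*√2) = 5 + (t² - t + I*√2) = 5 + t² - t + I*√2)
(L(-5) + x(1))² = ((5 + (-5)² - 1*(-5) + I*√2) + 1²)² = ((5 + 25 + 5 + I*√2) + 1)² = ((35 + I*√2) + 1)² = (36 + I*√2)²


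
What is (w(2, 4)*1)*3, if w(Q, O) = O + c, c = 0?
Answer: 12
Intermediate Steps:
w(Q, O) = O (w(Q, O) = O + 0 = O)
(w(2, 4)*1)*3 = (4*1)*3 = 4*3 = 12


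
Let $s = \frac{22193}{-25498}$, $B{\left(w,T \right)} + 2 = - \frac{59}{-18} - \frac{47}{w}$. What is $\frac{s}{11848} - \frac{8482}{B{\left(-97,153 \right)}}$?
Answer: $- \frac{4473976271597749}{929562635408} \approx -4813.0$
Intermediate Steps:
$B{\left(w,T \right)} = \frac{23}{18} - \frac{47}{w}$ ($B{\left(w,T \right)} = -2 - \left(- \frac{59}{18} + \frac{47}{w}\right) = -2 + \left(\frac{59}{18} - \frac{47}{w}\right) = \frac{23}{18} - \frac{47}{w}$)
$s = - \frac{22193}{25498}$ ($s = 22193 \left(- \frac{1}{25498}\right) = - \frac{22193}{25498} \approx -0.87038$)
$\frac{s}{11848} - \frac{8482}{B{\left(-97,153 \right)}} = - \frac{22193}{25498 \cdot 11848} - \frac{8482}{\frac{23}{18} - \frac{47}{-97}} = \left(- \frac{22193}{25498}\right) \frac{1}{11848} - \frac{8482}{\frac{23}{18} - - \frac{47}{97}} = - \frac{22193}{302100304} - \frac{8482}{\frac{23}{18} + \frac{47}{97}} = - \frac{22193}{302100304} - \frac{8482}{\frac{3077}{1746}} = - \frac{22193}{302100304} - \frac{14809572}{3077} = - \frac{4473976271597749}{929562635408}$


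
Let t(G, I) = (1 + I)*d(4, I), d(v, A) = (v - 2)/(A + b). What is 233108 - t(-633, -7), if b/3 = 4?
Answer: 1165552/5 ≈ 2.3311e+5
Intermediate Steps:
b = 12 (b = 3*4 = 12)
d(v, A) = (-2 + v)/(12 + A) (d(v, A) = (v - 2)/(A + 12) = (-2 + v)/(12 + A))
t(G, I) = 2*(1 + I)/(12 + I) (t(G, I) = (1 + I)*((-2 + 4)/(12 + I)) = (1 + I)*(2/(12 + I)) = 2*(1 + I)/(12 + I))
233108 - t(-633, -7) = 233108 - 2*(1 - 7)/(12 - 7) = 233108 - 2*(-6)/5 = 233108 - 1*(-12/5) = 233108 + 12/5 = 1165552/5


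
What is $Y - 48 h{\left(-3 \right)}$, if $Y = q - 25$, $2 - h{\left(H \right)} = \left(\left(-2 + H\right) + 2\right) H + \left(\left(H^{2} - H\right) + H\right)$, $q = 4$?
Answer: $747$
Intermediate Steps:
$h{\left(H \right)} = 2 - 2 H^{2}$ ($h{\left(H \right)} = 2 - \left(\left(\left(-2 + H\right) + 2\right) H + \left(\left(H^{2} - H\right) + H\right)\right) = 2 - \left(H H + H^{2}\right) = 2 - \left(H^{2} + H^{2}\right) = 2 - 2 H^{2}$)
$Y = -21$ ($Y = 4 - 25 = -21$)
$Y - 48 h{\left(-3 \right)} = -21 - 48 \left(2 - 2 \left(-3\right)^{2}\right) = -21 - 48 \left(2 - 18\right) = -21 - -768 = -21 + 768 = 747$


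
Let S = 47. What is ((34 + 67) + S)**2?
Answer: 21904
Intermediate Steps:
((34 + 67) + S)**2 = ((34 + 67) + 47)**2 = (101 + 47)**2 = 148**2 = 21904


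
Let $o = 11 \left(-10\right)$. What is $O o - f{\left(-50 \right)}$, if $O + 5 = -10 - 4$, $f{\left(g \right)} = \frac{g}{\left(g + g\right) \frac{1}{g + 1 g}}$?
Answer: $2140$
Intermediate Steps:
$o = -110$
$f{\left(g \right)} = g$ ($f{\left(g \right)} = \frac{g}{2 g \frac{1}{g + g}} = \frac{g}{2 g \frac{1}{2 g}} = \frac{g}{1} = g 1 = g$)
$O = -19$ ($O = -5 - 14 = -19$)
$O o - f{\left(-50 \right)} = \left(-19\right) \left(-110\right) - -50 = 2090 + 50 = 2140$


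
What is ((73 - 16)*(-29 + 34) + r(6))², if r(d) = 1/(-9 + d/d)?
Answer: 5193841/64 ≈ 81154.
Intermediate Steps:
r(d) = -⅛ (r(d) = 1/(-9 + 1) = 1/(-8) = -⅛)
((73 - 16)*(-29 + 34) + r(6))² = ((73 - 16)*(-29 + 34) - ⅛)² = (57*5 - ⅛)² = (285 - ⅛)² = (2279/8)² = 5193841/64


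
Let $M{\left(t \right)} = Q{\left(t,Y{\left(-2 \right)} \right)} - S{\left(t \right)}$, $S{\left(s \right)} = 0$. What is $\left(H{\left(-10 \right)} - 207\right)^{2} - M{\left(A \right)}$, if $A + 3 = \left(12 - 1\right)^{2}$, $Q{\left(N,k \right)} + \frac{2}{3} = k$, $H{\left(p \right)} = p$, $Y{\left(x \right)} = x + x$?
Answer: $\frac{141281}{3} \approx 47094.0$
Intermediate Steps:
$Y{\left(x \right)} = 2 x$
$Q{\left(N,k \right)} = - \frac{2}{3} + k$
$A = 118$ ($A = -3 + \left(12 - 1\right)^{2} = -3 + 11^{2} = -3 + 121 = 118$)
$M{\left(t \right)} = - \frac{14}{3}$ ($M{\left(t \right)} = \left(- \frac{2}{3} + 2 \left(-2\right)\right) - 0 = \left(- \frac{2}{3} - 4\right) + 0 = - \frac{14}{3} + 0 = - \frac{14}{3}$)
$\left(H{\left(-10 \right)} - 207\right)^{2} - M{\left(A \right)} = \left(-10 - 207\right)^{2} - - \frac{14}{3} = \left(-217\right)^{2} + \frac{14}{3} = 47089 + \frac{14}{3} = \frac{141281}{3}$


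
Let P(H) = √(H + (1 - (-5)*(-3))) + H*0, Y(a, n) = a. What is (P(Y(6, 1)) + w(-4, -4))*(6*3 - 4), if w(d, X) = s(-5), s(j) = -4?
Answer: -56 + 28*I*√2 ≈ -56.0 + 39.598*I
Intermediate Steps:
w(d, X) = -4
P(H) = √(-14 + H) (P(H) = √(H + (1 - 1*15)) + 0 = √(H + (1 - 15)) + 0 = √(H - 14) + 0 = √(-14 + H) + 0 = √(-14 + H))
(P(Y(6, 1)) + w(-4, -4))*(6*3 - 4) = (√(-14 + 6) - 4)*(6*3 - 4) = (√(-8) - 4)*(18 - 4) = (2*I*√2 - 4)*14 = (-4 + 2*I*√2)*14 = -56 + 28*I*√2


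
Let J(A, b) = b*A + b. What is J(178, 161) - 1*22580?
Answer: 6239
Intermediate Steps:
J(A, b) = b + A*b (J(A, b) = A*b + b = b + A*b)
J(178, 161) - 1*22580 = 161*(1 + 178) - 1*22580 = 161*179 - 22580 = 28819 - 22580 = 6239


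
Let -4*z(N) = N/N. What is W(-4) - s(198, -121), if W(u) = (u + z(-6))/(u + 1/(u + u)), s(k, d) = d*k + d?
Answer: 794641/33 ≈ 24080.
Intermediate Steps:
s(k, d) = d + d*k
z(N) = -¼ (z(N) = -N/(4*N) = -¼*1 = -¼)
W(u) = (-¼ + u)/(u + 1/(2*u)) (W(u) = (u - ¼)/(u + 1/(u + u)) = (-¼ + u)/(u + 1/(2*u)))
W(-4) - s(198, -121) = (½)*(-4)*(-1 + 4*(-4))/(1 + 2*(-4)²) - (-121)*(1 + 198) = (½)*(-4)*(-1 - 16)/(1 + 2*16) - (-121)*199 = (½)*(-4)*(-17)/(1 + 32) - 1*(-24079) = (½)*(-4)*(-17)/33 + 24079 = (½)*(-4)*(1/33)*(-17) + 24079 = 34/33 + 24079 = 794641/33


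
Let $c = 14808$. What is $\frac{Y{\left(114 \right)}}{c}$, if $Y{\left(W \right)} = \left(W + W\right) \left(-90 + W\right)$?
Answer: $\frac{228}{617} \approx 0.36953$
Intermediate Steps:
$Y{\left(W \right)} = 2 W \left(-90 + W\right)$
$\frac{Y{\left(114 \right)}}{c} = \frac{2 \cdot 114 \left(-90 + 114\right)}{14808} = 2 \cdot 114 \cdot 24 \cdot \frac{1}{14808} = 5472 \cdot \frac{1}{14808} = \frac{228}{617}$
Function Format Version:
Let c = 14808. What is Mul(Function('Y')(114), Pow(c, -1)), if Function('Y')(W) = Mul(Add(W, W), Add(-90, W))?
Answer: Rational(228, 617) ≈ 0.36953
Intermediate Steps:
Function('Y')(W) = Mul(2, W, Add(-90, W)) (Function('Y')(W) = Mul(Mul(2, W), Add(-90, W)) = Mul(2, W, Add(-90, W)))
Mul(Function('Y')(114), Pow(c, -1)) = Mul(Mul(2, 114, Add(-90, 114)), Pow(14808, -1)) = Mul(Mul(2, 114, 24), Rational(1, 14808)) = Mul(5472, Rational(1, 14808)) = Rational(228, 617)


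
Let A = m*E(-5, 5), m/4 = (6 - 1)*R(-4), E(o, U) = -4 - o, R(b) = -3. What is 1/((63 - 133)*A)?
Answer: 1/4200 ≈ 0.00023810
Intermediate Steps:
m = -60 (m = 4*((6 - 1)*(-3)) = 4*(5*(-3)) = 4*(-15) = -60)
A = -60 (A = -60*(-4 - 1*(-5)) = -60*(-4 + 5) = -60*1 = -60)
1/((63 - 133)*A) = 1/((63 - 133)*(-60)) = 1/(-70*(-60)) = 1/4200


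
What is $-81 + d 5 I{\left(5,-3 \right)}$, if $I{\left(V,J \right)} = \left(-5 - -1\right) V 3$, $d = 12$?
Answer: $-3681$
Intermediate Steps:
$I{\left(V,J \right)} = - 12 V$ ($I{\left(V,J \right)} = \left(-5 + 1\right) V 3 = - 4 V 3 = - 12 V$)
$-81 + d 5 I{\left(5,-3 \right)} = -81 + 12 \cdot 5 \left(\left(-12\right) 5\right) = -81 + 60 \left(-60\right) = -81 - 3600 = -3681$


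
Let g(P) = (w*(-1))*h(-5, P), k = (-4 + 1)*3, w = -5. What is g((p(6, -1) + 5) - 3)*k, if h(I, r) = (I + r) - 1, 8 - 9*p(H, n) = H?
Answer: 170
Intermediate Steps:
p(H, n) = 8/9 - H/9
h(I, r) = -1 + I + r
k = -9 (k = -3*3 = -9)
g(P) = -30 + 5*P (g(P) = (-5*(-1))*(-1 - 5 + P) = 5*(-6 + P) = -30 + 5*P)
g((p(6, -1) + 5) - 3)*k = (-30 + 5*(((8/9 - 1/9*6) + 5) - 3))*(-9) = (-30 + 5*(((8/9 - 2/3) + 5) - 3))*(-9) = (-30 + 5*((2/9 + 5) - 3))*(-9) = (-30 + 5*(47/9 - 3))*(-9) = (-30 + 5*(20/9))*(-9) = (-30 + 100/9)*(-9) = -170/9*(-9) = 170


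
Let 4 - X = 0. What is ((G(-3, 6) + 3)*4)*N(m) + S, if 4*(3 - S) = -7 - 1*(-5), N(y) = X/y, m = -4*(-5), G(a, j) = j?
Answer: 107/10 ≈ 10.700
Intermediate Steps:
X = 4 (X = 4 - 1*0 = 4 + 0 = 4)
m = 20
N(y) = 4/y
S = 7/2 (S = 3 - (-7 - 1*(-5))/4 = 3 - (-7 + 5)/4 = 3 - ¼*(-2) = 3 + ½ = 7/2 ≈ 3.5000)
((G(-3, 6) + 3)*4)*N(m) + S = ((6 + 3)*4)*(4/20) + 7/2 = (9*4)*(4*(1/20)) + 7/2 = 36*(⅕) + 7/2 = 36/5 + 7/2 = 107/10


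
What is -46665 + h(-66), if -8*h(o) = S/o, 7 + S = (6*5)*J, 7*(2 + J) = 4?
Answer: -172474189/3696 ≈ -46665.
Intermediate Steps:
J = -10/7 (J = -2 + (⅐)*4 = -2 + 4/7 = -10/7 ≈ -1.4286)
S = -349/7 (S = -7 + (6*5)*(-10/7) = -7 + 30*(-10/7) = -7 - 300/7 = -349/7 ≈ -49.857)
h(o) = 349/(56*o) (h(o) = -(-349)/(56*o) = 349/(56*o))
-46665 + h(-66) = -46665 + (349/56)/(-66) = -46665 + (349/56)*(-1/66) = -46665 - 349/3696 = -172474189/3696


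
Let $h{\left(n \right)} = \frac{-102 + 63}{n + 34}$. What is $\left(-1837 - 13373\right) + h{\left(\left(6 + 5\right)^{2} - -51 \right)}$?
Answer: $- \frac{3133299}{206} \approx -15210.0$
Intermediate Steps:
$h{\left(n \right)} = - \frac{39}{34 + n}$
$\left(-1837 - 13373\right) + h{\left(\left(6 + 5\right)^{2} - -51 \right)} = \left(-1837 - 13373\right) - \frac{39}{34 - \left(-51 - \left(6 + 5\right)^{2}\right)} = -15210 - \frac{39}{34 + \left(11^{2} + 51\right)} = -15210 - \frac{39}{34 + \left(121 + 51\right)} = -15210 - \frac{39}{34 + 172} = -15210 - \frac{39}{206} = - \frac{3133299}{206}$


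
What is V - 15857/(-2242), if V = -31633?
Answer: -70905329/2242 ≈ -31626.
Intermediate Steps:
V - 15857/(-2242) = -31633 - 15857/(-2242) = -31633 - 15857*(-1)/2242 = -31633 - 1*(-15857/2242) = -31633 + 15857/2242 = -70905329/2242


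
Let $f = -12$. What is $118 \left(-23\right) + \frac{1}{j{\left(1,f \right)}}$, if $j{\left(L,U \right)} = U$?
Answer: $- \frac{32569}{12} \approx -2714.1$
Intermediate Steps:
$118 \left(-23\right) + \frac{1}{j{\left(1,f \right)}} = 118 \left(-23\right) + \frac{1}{-12} = -2714 - \frac{1}{12} = - \frac{32569}{12}$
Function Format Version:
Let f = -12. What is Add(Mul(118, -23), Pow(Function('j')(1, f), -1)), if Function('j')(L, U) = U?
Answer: Rational(-32569, 12) ≈ -2714.1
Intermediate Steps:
Add(Mul(118, -23), Pow(Function('j')(1, f), -1)) = Add(Mul(118, -23), Pow(-12, -1)) = Add(-2714, Rational(-1, 12)) = Rational(-32569, 12)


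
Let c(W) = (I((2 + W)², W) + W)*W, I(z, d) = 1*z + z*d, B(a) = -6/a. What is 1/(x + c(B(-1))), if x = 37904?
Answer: 1/40628 ≈ 2.4614e-5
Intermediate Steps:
I(z, d) = z + d*z
c(W) = W*(W + (2 + W)²*(1 + W)) (c(W) = ((2 + W)²*(1 + W) + W)*W = (W + (2 + W)²*(1 + W))*W = W*(W + (2 + W)²*(1 + W)))
1/(x + c(B(-1))) = 1/(37904 + (-6/(-1))*(-6/(-1) + (2 - 6/(-1))²*(1 - 6/(-1)))) = 1/(37904 + (-6*(-1))*(-6*(-1) + (2 - 6*(-1))²*(1 - 6*(-1)))) = 1/(37904 + 6*(6 + (2 + 6)²*(1 + 6))) = 1/(37904 + 6*(6 + 8²*7)) = 1/(37904 + 6*(6 + 64*7)) = 1/(37904 + 6*(6 + 448)) = 1/(37904 + 6*454) = 1/(37904 + 2724) = 1/40628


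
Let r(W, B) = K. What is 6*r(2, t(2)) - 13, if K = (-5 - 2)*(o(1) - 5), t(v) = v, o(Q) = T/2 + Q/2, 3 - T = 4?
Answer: 197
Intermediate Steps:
T = -1 (T = 3 - 1*4 = 3 - 4 = -1)
o(Q) = -½ + Q/2 (o(Q) = -1/2 + Q/2 = -1*½ + Q*(½) = -½ + Q/2)
K = 35 (K = (-5 - 2)*((-½ + (½)*1) - 5) = -7*((-½ + ½) - 5) = -7*(0 - 5) = -7*(-5) = 35)
r(W, B) = 35
6*r(2, t(2)) - 13 = 6*35 - 13 = 210 - 13 = 197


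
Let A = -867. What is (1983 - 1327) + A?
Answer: -211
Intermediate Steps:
(1983 - 1327) + A = (1983 - 1327) - 867 = 656 - 867 = -211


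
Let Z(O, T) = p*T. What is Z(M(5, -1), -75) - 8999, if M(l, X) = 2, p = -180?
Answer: 4501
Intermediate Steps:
Z(O, T) = -180*T
Z(M(5, -1), -75) - 8999 = -180*(-75) - 8999 = 13500 - 8999 = 4501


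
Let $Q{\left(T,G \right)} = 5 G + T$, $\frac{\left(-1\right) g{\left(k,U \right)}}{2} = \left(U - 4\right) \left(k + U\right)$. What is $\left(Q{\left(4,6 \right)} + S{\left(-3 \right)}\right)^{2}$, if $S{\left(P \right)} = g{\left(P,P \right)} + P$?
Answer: $2809$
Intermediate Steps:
$g{\left(k,U \right)} = - 2 \left(-4 + U\right) \left(U + k\right)$ ($g{\left(k,U \right)} = - 2 \left(U - 4\right) \left(k + U\right) = - 2 \left(-4 + U\right) \left(U + k\right)$)
$S{\left(P \right)} = - 4 P^{2} + 17 P$ ($S{\left(P \right)} = \left(- 2 P^{2} + 8 P + 8 P - 2 P P\right) + P = \left(- 2 P^{2} + 8 P + 8 P - 2 P^{2}\right) + P = \left(- 4 P^{2} + 16 P\right) + P = - 4 P^{2} + 17 P$)
$Q{\left(T,G \right)} = T + 5 G$
$\left(Q{\left(4,6 \right)} + S{\left(-3 \right)}\right)^{2} = \left(\left(4 + 5 \cdot 6\right) - 3 \left(17 - -12\right)\right)^{2} = \left(\left(4 + 30\right) - 3 \left(17 + 12\right)\right)^{2} = \left(34 - 87\right)^{2} = \left(-53\right)^{2} = 2809$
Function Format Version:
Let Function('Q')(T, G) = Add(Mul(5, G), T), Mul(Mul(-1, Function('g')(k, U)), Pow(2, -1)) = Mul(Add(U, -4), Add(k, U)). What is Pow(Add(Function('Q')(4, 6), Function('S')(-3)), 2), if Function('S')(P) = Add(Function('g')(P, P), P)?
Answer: 2809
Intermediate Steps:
Function('g')(k, U) = Mul(-2, Add(-4, U), Add(U, k)) (Function('g')(k, U) = Mul(-2, Mul(Add(U, -4), Add(k, U))) = Mul(-2, Mul(Add(-4, U), Add(U, k))) = Mul(-2, Add(-4, U), Add(U, k)))
Function('S')(P) = Add(Mul(-4, Pow(P, 2)), Mul(17, P)) (Function('S')(P) = Add(Add(Mul(-2, Pow(P, 2)), Mul(8, P), Mul(8, P), Mul(-2, P, P)), P) = Add(Add(Mul(-2, Pow(P, 2)), Mul(8, P), Mul(8, P), Mul(-2, Pow(P, 2))), P) = Add(Add(Mul(-4, Pow(P, 2)), Mul(16, P)), P) = Add(Mul(-4, Pow(P, 2)), Mul(17, P)))
Function('Q')(T, G) = Add(T, Mul(5, G))
Pow(Add(Function('Q')(4, 6), Function('S')(-3)), 2) = Pow(Add(Add(4, Mul(5, 6)), Mul(-3, Add(17, Mul(-4, -3)))), 2) = Pow(Add(Add(4, 30), Mul(-3, Add(17, 12))), 2) = Pow(Add(34, Mul(-3, 29)), 2) = Pow(Add(34, -87), 2) = Pow(-53, 2) = 2809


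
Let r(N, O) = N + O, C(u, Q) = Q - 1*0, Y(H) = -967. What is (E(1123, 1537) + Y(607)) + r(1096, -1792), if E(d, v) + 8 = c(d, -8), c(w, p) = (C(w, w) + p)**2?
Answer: 1241554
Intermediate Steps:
C(u, Q) = Q (C(u, Q) = Q + 0 = Q)
c(w, p) = (p + w)**2 (c(w, p) = (w + p)**2 = (p + w)**2)
E(d, v) = -8 + (-8 + d)**2
(E(1123, 1537) + Y(607)) + r(1096, -1792) = ((-8 + (-8 + 1123)**2) - 967) + (1096 - 1792) = ((-8 + 1115**2) - 967) - 696 = ((-8 + 1243225) - 967) - 696 = (1243217 - 967) - 696 = 1242250 - 696 = 1241554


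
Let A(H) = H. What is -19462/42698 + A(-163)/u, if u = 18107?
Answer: -4856192/10447739 ≈ -0.46481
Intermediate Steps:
-19462/42698 + A(-163)/u = -19462/42698 - 163/18107 = -19462*1/42698 - 163*1/18107 = -263/577 - 163/18107 = -4856192/10447739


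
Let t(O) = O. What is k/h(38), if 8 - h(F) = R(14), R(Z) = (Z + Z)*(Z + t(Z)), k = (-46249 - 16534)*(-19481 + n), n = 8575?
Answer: -342355699/388 ≈ -8.8236e+5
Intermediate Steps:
k = 684711398 (k = (-46249 - 16534)*(-19481 + 8575) = -62783*(-10906) = 684711398)
R(Z) = 4*Z² (R(Z) = (Z + Z)*(Z + Z) = (2*Z)*(2*Z) = 4*Z²)
h(F) = -776 (h(F) = 8 - 4*14² = 8 - 4*196 = 8 - 1*784 = 8 - 784 = -776)
k/h(38) = 684711398/(-776) = 684711398*(-1/776) = -342355699/388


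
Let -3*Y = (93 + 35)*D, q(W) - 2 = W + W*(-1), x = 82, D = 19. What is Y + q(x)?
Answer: -2426/3 ≈ -808.67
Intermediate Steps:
q(W) = 2 (q(W) = 2 + (W + W*(-1)) = 2 + (W - W) = 2 + 0 = 2)
Y = -2432/3 (Y = -(93 + 35)*19/3 = -128*19/3 = -1/3*2432 = -2432/3 ≈ -810.67)
Y + q(x) = -2432/3 + 2 = -2426/3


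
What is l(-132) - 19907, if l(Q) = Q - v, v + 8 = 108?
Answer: -20139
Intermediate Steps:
v = 100 (v = -8 + 108 = 100)
l(Q) = -100 + Q (l(Q) = Q - 1*100 = Q - 100 = -100 + Q)
l(-132) - 19907 = (-100 - 132) - 19907 = -232 - 19907 = -20139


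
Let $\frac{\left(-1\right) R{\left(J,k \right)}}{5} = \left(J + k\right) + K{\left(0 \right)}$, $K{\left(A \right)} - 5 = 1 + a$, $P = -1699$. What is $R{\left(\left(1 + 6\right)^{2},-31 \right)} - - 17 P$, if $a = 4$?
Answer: $-29023$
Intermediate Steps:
$K{\left(A \right)} = 10$ ($K{\left(A \right)} = 5 + \left(1 + 4\right) = 5 + 5 = 10$)
$R{\left(J,k \right)} = -50 - 5 J - 5 k$ ($R{\left(J,k \right)} = - 5 \left(\left(J + k\right) + 10\right) = - 5 \left(10 + J + k\right) = -50 - 5 J - 5 k$)
$R{\left(\left(1 + 6\right)^{2},-31 \right)} - - 17 P = \left(-50 - 5 \left(1 + 6\right)^{2} - -155\right) - \left(-17\right) \left(-1699\right) = \left(-50 - 5 \cdot 7^{2} + 155\right) - 28883 = \left(-50 - 245 + 155\right) - 28883 = -140 - 28883 = -29023$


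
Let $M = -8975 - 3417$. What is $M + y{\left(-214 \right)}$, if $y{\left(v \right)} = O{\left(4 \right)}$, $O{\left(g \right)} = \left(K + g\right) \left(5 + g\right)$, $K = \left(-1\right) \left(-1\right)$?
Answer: $-12347$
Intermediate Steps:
$K = 1$
$O{\left(g \right)} = \left(1 + g\right) \left(5 + g\right)$
$y{\left(v \right)} = 45$ ($y{\left(v \right)} = 5 + 4^{2} + 6 \cdot 4 = 5 + 16 + 24 = 45$)
$M = -12392$
$M + y{\left(-214 \right)} = -12392 + 45 = -12347$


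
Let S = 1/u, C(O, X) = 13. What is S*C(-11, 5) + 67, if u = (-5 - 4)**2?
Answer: 5440/81 ≈ 67.161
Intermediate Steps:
u = 81 (u = (-9)**2 = 81)
S = 1/81 ≈ 0.012346
S*C(-11, 5) + 67 = (1/81)*13 + 67 = 13/81 + 67 = 5440/81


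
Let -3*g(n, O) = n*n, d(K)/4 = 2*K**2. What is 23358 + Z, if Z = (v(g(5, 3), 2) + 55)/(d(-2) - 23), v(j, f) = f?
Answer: 70093/3 ≈ 23364.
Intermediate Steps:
d(K) = 8*K**2 (d(K) = 4*(2*K**2) = 8*K**2)
g(n, O) = -n**2/3 (g(n, O) = -n*n/3 = -n**2/3)
Z = 19/3 (Z = (2 + 55)/(8*(-2)**2 - 23) = 57/(8*4 - 23) = 57/(32 - 23) = 57/9 = 57*(1/9) = 19/3 ≈ 6.3333)
23358 + Z = 23358 + 19/3 = 70093/3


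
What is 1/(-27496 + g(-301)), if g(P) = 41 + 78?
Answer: -1/27377 ≈ -3.6527e-5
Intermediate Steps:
g(P) = 119
1/(-27496 + g(-301)) = 1/(-27496 + 119) = 1/(-27377) = -1/27377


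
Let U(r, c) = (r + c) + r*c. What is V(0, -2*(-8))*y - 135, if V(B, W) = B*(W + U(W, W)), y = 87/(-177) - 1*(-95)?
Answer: -135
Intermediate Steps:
y = 5576/59 (y = 87*(-1/177) + 95 = -29/59 + 95 = 5576/59 ≈ 94.508)
U(r, c) = c + r + c*r (U(r, c) = (c + r) + c*r = c + r + c*r)
V(B, W) = B*(W**2 + 3*W) (V(B, W) = B*(W + (W + W + W*W)) = B*(W + (W + W + W**2)) = B*(W + (W**2 + 2*W)) = B*(W**2 + 3*W))
V(0, -2*(-8))*y - 135 = (0*(-2*(-8))*(3 - 2*(-8)))*(5576/59) - 135 = (0*16*(3 + 16))*(5576/59) - 135 = (0*16*19)*(5576/59) - 135 = 0*(5576/59) - 135 = 0 - 135 = -135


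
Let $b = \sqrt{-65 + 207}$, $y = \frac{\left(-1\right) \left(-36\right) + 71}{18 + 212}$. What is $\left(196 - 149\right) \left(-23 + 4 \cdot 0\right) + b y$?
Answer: $-1081 + \frac{107 \sqrt{142}}{230} \approx -1075.5$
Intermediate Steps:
$y = \frac{107}{230}$ ($y = \frac{36 + 71}{230} = 107 \cdot \frac{1}{230} = \frac{107}{230} \approx 0.46522$)
$b = \sqrt{142} \approx 11.916$
$\left(196 - 149\right) \left(-23 + 4 \cdot 0\right) + b y = \left(196 - 149\right) \left(-23 + 4 \cdot 0\right) + \sqrt{142} \cdot \frac{107}{230} = 47 \left(-23 + 0\right) + \frac{107 \sqrt{142}}{230} = 47 \left(-23\right) + \frac{107 \sqrt{142}}{230} = -1081 + \frac{107 \sqrt{142}}{230}$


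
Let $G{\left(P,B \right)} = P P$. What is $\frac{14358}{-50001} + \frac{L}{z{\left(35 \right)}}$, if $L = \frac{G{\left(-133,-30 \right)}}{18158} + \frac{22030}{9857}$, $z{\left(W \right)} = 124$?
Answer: $- \frac{13806713768759}{52843776721064} \approx -0.26127$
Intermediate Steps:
$G{\left(P,B \right)} = P^{2}$
$L = \frac{82054459}{25569058}$ ($L = \frac{\left(-133\right)^{2}}{18158} + \frac{22030}{9857} = 17689 \cdot \frac{1}{18158} + 22030 \cdot \frac{1}{9857} = \frac{2527}{2594} + \frac{22030}{9857} = \frac{82054459}{25569058} \approx 3.2091$)
$\frac{14358}{-50001} + \frac{L}{z{\left(35 \right)}} = \frac{14358}{-50001} + \frac{82054459}{25569058 \cdot 124} = 14358 \left(- \frac{1}{50001}\right) + \frac{82054459}{25569058} \cdot \frac{1}{124} = - \frac{4786}{16667} + \frac{82054459}{3170563192} = - \frac{13806713768759}{52843776721064}$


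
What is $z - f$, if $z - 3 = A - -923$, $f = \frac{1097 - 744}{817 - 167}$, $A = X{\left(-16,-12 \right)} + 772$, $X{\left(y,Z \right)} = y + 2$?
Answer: $\frac{1094247}{650} \approx 1683.5$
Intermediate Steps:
$X{\left(y,Z \right)} = 2 + y$
$A = 758$ ($A = \left(2 - 16\right) + 772 = -14 + 772 = 758$)
$f = \frac{353}{650} \approx 0.54308$
$z = 1684$ ($z = 3 + \left(758 - -923\right) = 3 + \left(758 + 923\right) = 3 + 1681 = 1684$)
$z - f = 1684 - \frac{353}{650} = \frac{1094247}{650}$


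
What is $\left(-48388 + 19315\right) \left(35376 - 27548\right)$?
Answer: $-227583444$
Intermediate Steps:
$\left(-48388 + 19315\right) \left(35376 - 27548\right) = \left(-29073\right) 7828 = -227583444$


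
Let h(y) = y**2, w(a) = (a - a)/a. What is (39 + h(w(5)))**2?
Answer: 1521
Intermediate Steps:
w(a) = 0 (w(a) = 0/a = 0)
(39 + h(w(5)))**2 = (39 + 0**2)**2 = (39 + 0)**2 = 39**2 = 1521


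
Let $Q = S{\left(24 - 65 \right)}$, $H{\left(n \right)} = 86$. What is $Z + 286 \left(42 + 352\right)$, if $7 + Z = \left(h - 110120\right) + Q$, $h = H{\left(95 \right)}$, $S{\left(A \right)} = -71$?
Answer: $2572$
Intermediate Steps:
$Q = -71$
$h = 86$
$Z = -110112$ ($Z = -7 + \left(\left(86 - 110120\right) - 71\right) = -7 - 110105 = -110112$)
$Z + 286 \left(42 + 352\right) = -110112 + 286 \left(42 + 352\right) = -110112 + 286 \cdot 394 = -110112 + 112684 = 2572$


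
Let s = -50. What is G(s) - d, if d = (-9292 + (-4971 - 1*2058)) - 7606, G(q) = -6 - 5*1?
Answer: 23916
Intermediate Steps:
G(q) = -11 (G(q) = -6 - 5 = -11)
d = -23927 (d = (-9292 + (-4971 - 2058)) - 7606 = (-9292 - 7029) - 7606 = -16321 - 7606 = -23927)
G(s) - d = -11 - 1*(-23927) = -11 + 23927 = 23916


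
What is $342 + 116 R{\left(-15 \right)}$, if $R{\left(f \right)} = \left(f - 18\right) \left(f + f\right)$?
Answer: $115182$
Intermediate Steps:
$R{\left(f \right)} = 2 f \left(-18 + f\right)$ ($R{\left(f \right)} = \left(-18 + f\right) 2 f = 2 f \left(-18 + f\right)$)
$342 + 116 R{\left(-15 \right)} = 342 + 116 \cdot 2 \left(-15\right) \left(-18 - 15\right) = 342 + 116 \cdot 2 \left(-15\right) \left(-33\right) = 342 + 116 \cdot 990 = 342 + 114840 = 115182$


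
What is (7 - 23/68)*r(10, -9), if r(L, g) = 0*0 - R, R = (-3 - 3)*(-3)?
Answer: -4077/34 ≈ -119.91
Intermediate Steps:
R = 18 (R = -6*(-3) = 18)
r(L, g) = -18 (r(L, g) = 0*0 - 1*18 = 0 - 18 = -18)
(7 - 23/68)*r(10, -9) = (7 - 23/68)*(-18) = (453/68)*(-18) = -4077/34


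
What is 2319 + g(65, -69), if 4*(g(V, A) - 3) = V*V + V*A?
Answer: 2257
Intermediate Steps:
g(V, A) = 3 + V²/4 + A*V/4 (g(V, A) = 3 + (V*V + V*A)/4 = 3 + (V² + A*V)/4 = 3 + (V²/4 + A*V/4) = 3 + V²/4 + A*V/4)
2319 + g(65, -69) = 2319 + (3 + (¼)*65² + (¼)*(-69)*65) = 2319 + (3 + (¼)*4225 - 4485/4) = 2319 + (3 + 4225/4 - 4485/4) = 2319 - 62 = 2257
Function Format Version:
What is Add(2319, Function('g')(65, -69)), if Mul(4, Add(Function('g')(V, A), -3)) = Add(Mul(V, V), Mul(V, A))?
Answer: 2257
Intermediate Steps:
Function('g')(V, A) = Add(3, Mul(Rational(1, 4), Pow(V, 2)), Mul(Rational(1, 4), A, V)) (Function('g')(V, A) = Add(3, Mul(Rational(1, 4), Add(Mul(V, V), Mul(V, A)))) = Add(3, Mul(Rational(1, 4), Add(Pow(V, 2), Mul(A, V)))) = Add(3, Add(Mul(Rational(1, 4), Pow(V, 2)), Mul(Rational(1, 4), A, V))) = Add(3, Mul(Rational(1, 4), Pow(V, 2)), Mul(Rational(1, 4), A, V)))
Add(2319, Function('g')(65, -69)) = Add(2319, Add(3, Mul(Rational(1, 4), Pow(65, 2)), Mul(Rational(1, 4), -69, 65))) = Add(2319, Add(3, Mul(Rational(1, 4), 4225), Rational(-4485, 4))) = Add(2319, Add(3, Rational(4225, 4), Rational(-4485, 4))) = Add(2319, -62) = 2257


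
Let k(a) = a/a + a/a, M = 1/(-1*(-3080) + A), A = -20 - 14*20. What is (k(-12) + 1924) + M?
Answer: 5354281/2780 ≈ 1926.0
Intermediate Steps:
A = -300 (A = -20 - 280 = -300)
M = 1/2780 (M = 1/(-1*(-3080) - 300) = 1/(3080 - 300) = 1/2780 ≈ 0.00035971)
k(a) = 2 (k(a) = 1 + 1 = 2)
(k(-12) + 1924) + M = (2 + 1924) + 1/2780 = 1926 + 1/2780 = 5354281/2780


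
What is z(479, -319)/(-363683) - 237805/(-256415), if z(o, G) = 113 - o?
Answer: 17315896741/18650755289 ≈ 0.92843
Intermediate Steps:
z(479, -319)/(-363683) - 237805/(-256415) = (113 - 1*479)/(-363683) - 237805/(-256415) = (113 - 479)*(-1/363683) - 237805*(-1/256415) = -366*(-1/363683) + 47561/51283 = 366/363683 + 47561/51283 = 17315896741/18650755289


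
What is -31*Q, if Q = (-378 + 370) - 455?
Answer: 14353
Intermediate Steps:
Q = -463 (Q = -8 - 455 = -463)
-31*Q = -31*(-463) = 14353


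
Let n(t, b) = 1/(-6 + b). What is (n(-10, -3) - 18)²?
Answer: 26569/81 ≈ 328.01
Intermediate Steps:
(n(-10, -3) - 18)² = (1/(-6 - 3) - 18)² = (1/(-9) - 18)² = (-⅑ - 18)² = (-163/9)² = 26569/81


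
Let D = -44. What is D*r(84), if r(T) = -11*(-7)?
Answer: -3388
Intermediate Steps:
r(T) = 77
D*r(84) = -44*77 = -3388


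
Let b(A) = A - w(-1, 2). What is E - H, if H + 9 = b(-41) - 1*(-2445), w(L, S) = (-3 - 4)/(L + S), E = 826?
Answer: -1576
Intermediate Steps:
w(L, S) = -7/(L + S)
b(A) = 7 + A (b(A) = A - (-7)/(-1 + 2) = A - (-7)/1 = A - (-7) = A - 1*(-7) = A + 7 = 7 + A)
H = 2402 (H = -9 + ((7 - 41) - 1*(-2445)) = -9 + (-34 + 2445) = -9 + 2411 = 2402)
E - H = 826 - 1*2402 = 826 - 2402 = -1576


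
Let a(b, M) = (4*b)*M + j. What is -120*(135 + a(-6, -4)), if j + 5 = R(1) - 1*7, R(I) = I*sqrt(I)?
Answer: -26400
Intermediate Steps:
R(I) = I**(3/2)
j = -11 (j = -5 + (1**(3/2) - 1*7) = -5 + (1 - 7) = -5 - 6 = -11)
a(b, M) = -11 + 4*M*b (a(b, M) = (4*b)*M - 11 = 4*M*b - 11 = -11 + 4*M*b)
-120*(135 + a(-6, -4)) = -120*(135 + (-11 + 4*(-4)*(-6))) = -120*(135 + (-11 + 96)) = -120*(135 + 85) = -120*220 = -26400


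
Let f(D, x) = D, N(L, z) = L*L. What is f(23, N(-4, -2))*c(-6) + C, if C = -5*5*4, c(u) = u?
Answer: -238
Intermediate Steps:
N(L, z) = L²
C = -100 (C = -25*4 = -100)
f(23, N(-4, -2))*c(-6) + C = 23*(-6) - 100 = -138 - 100 = -238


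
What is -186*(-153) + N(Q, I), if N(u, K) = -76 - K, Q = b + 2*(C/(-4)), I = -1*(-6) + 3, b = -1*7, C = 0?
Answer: 28373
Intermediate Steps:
b = -7
I = 9 (I = 6 + 3 = 9)
Q = -7 (Q = -7 + 2*(0/(-4)) = -7 + 2*(0*(-¼)) = -7 + 2*0 = -7 + 0 = -7)
-186*(-153) + N(Q, I) = -186*(-153) + (-76 - 1*9) = 28458 + (-76 - 9) = 28458 - 85 = 28373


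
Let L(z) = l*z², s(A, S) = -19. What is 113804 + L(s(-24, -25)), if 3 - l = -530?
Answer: 306217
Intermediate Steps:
l = 533 (l = 3 - 1*(-530) = 3 + 530 = 533)
L(z) = 533*z²
113804 + L(s(-24, -25)) = 113804 + 533*(-19)² = 113804 + 533*361 = 113804 + 192413 = 306217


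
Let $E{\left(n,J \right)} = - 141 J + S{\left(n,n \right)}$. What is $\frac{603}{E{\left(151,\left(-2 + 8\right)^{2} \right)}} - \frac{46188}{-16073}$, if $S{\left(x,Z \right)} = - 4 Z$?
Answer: $\frac{252655821}{91294640} \approx 2.7675$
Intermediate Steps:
$E{\left(n,J \right)} = - 141 J - 4 n$
$\frac{603}{E{\left(151,\left(-2 + 8\right)^{2} \right)}} - \frac{46188}{-16073} = \frac{603}{- 141 \left(-2 + 8\right)^{2} - 604} - \frac{46188}{-16073} = \frac{603}{- 141 \cdot 6^{2} - 604} - - \frac{46188}{16073} = \frac{603}{\left(-141\right) 36 - 604} + \frac{46188}{16073} = \frac{603}{-5076 - 604} + \frac{46188}{16073} = \frac{603}{-5680} + \frac{46188}{16073} = 603 \left(- \frac{1}{5680}\right) + \frac{46188}{16073} = - \frac{603}{5680} + \frac{46188}{16073} = \frac{252655821}{91294640}$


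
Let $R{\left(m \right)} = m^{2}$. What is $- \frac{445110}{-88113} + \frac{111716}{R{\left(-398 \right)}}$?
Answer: $\frac{6695903029}{1163120971} \approx 5.7568$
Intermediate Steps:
$- \frac{445110}{-88113} + \frac{111716}{R{\left(-398 \right)}} = - \frac{445110}{-88113} + \frac{111716}{\left(-398\right)^{2}} = \left(-445110\right) \left(- \frac{1}{88113}\right) + \frac{111716}{158404} = \frac{148370}{29371} + 111716 \cdot \frac{1}{158404} = \frac{148370}{29371} + \frac{27929}{39601} = \frac{6695903029}{1163120971}$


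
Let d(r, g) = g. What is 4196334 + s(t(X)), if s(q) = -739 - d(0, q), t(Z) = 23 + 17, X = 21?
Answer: 4195555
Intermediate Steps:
t(Z) = 40
s(q) = -739 - q
4196334 + s(t(X)) = 4196334 + (-739 - 1*40) = 4196334 + (-739 - 40) = 4196334 - 779 = 4195555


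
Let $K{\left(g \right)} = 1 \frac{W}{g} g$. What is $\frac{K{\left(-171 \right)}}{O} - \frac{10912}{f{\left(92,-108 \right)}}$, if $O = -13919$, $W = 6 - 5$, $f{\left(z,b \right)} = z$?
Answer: $- \frac{37971055}{320137} \approx -118.61$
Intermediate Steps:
$W = 1$ ($W = 6 - 5 = 1$)
$K{\left(g \right)} = 1$ ($K{\left(g \right)} = 1 \cdot 1 \frac{1}{g} g = 1 \frac{1}{g} g = \frac{g}{g} = 1$)
$\frac{K{\left(-171 \right)}}{O} - \frac{10912}{f{\left(92,-108 \right)}} = 1 \frac{1}{-13919} - \frac{10912}{92} = 1 \left(- \frac{1}{13919}\right) - \frac{2728}{23} = - \frac{1}{13919} - \frac{2728}{23} = - \frac{37971055}{320137}$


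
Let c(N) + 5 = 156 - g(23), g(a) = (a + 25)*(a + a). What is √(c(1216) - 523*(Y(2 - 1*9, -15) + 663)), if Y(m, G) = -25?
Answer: I*√335731 ≈ 579.42*I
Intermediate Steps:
g(a) = 2*a*(25 + a) (g(a) = (25 + a)*(2*a) = 2*a*(25 + a))
c(N) = -2057 (c(N) = -5 + (156 - 2*23*(25 + 23)) = -5 + (156 - 2*23*48) = -5 + (156 - 1*2208) = -5 + (156 - 2208) = -5 - 2052 = -2057)
√(c(1216) - 523*(Y(2 - 1*9, -15) + 663)) = √(-2057 - 523*(-25 + 663)) = √(-2057 - 523*638) = √(-2057 - 333674) = √(-335731) = I*√335731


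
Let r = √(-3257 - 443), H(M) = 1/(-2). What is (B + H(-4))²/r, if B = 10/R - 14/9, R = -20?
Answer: -529*I*√37/29970 ≈ -0.10737*I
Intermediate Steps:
H(M) = -½
r = 10*I*√37 (r = √(-3700) = 10*I*√37 ≈ 60.828*I)
B = -37/18 (B = 10/(-20) - 14/9 = 10*(-1/20) - 14*⅑ = -½ - 14/9 = -37/18 ≈ -2.0556)
(B + H(-4))²/r = (-37/18 - ½)²/((10*I*√37)) = (-23/9)²*(-I*√37/370) = 529*(-I*√37/370)/81 = -529*I*√37/29970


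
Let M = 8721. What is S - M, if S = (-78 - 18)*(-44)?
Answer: -4497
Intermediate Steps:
S = 4224 (S = -96*(-44) = 4224)
S - M = 4224 - 1*8721 = 4224 - 8721 = -4497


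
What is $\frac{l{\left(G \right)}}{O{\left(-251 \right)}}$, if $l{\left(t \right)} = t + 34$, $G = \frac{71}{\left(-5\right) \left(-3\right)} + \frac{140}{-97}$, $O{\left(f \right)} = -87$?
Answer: $- \frac{54257}{126585} \approx -0.42862$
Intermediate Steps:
$G = \frac{4787}{1455}$ ($G = \frac{71}{15} + 140 \left(- \frac{1}{97}\right) = 71 \cdot \frac{1}{15} - \frac{140}{97} = \frac{71}{15} - \frac{140}{97} = \frac{4787}{1455} \approx 3.29$)
$l{\left(t \right)} = 34 + t$
$\frac{l{\left(G \right)}}{O{\left(-251 \right)}} = \frac{34 + \frac{4787}{1455}}{-87} = \frac{54257}{1455} \left(- \frac{1}{87}\right) = - \frac{54257}{126585}$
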